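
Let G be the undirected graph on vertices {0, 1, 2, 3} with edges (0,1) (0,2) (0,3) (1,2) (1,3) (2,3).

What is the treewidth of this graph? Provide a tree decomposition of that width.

Treewidth 3.
One optimal decomposition is:
Bags: B1 = {0, 1, 2, 3}
Tree: (single bag)

With just one bag of size 4, the width is 4 − 1 = 3, so tw(G) ≤ 3. For the lower bound, the 4 vertices {0, 1, 2, 3} are pairwise adjacent, and any tree decomposition puts a clique entirely inside one bag — forcing width ≥ 3. Therefore the treewidth is 3.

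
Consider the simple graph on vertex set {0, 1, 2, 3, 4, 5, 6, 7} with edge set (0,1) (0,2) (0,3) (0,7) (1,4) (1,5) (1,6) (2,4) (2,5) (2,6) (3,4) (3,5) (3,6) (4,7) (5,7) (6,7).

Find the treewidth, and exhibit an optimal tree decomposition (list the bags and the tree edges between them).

Each bag holds 5 vertices, so the decomposition has width 4, which upper-bounds the treewidth. For the lower bound: the 5 vertex sets {0,2}, {6,7}, {3,5}, {1}, {4} are disjoint, each induces a connected subgraph, and every pair is joined by at least one edge of G. Contracting each set to a single vertex therefore yields K_{5} as a minor, and since treewidth is minor-monotone, tw(G) ≥ tw(K_{5}) = 4. The upper and lower bounds meet at 4, so that is the treewidth.

Treewidth 4.
Bags: B1 = {0, 1, 2, 3, 7}  B2 = {1, 2, 3, 6, 7}  B3 = {1, 2, 3, 5, 7}  B4 = {1, 2, 3, 4, 7}
Tree: B1–B2, B2–B3, B3–B4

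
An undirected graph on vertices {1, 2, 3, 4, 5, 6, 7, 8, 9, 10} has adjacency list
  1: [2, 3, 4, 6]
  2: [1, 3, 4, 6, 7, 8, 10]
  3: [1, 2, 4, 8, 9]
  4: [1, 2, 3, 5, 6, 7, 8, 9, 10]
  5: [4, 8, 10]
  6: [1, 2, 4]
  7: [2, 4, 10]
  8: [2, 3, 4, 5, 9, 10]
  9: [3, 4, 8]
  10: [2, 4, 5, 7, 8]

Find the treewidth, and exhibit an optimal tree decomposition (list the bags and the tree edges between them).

Treewidth 3.
Bags: B1 = {2, 3, 4, 8}  B2 = {2, 4, 8, 10}  B3 = {2, 4, 7, 10}  B4 = {1, 2, 3, 4}  B5 = {3, 4, 8, 9}  B6 = {1, 2, 4, 6}  B7 = {4, 5, 8, 10}
Tree: B1–B2, B2–B3, B1–B4, B1–B5, B4–B6, B2–B7

Every bag has size at most 4, so the width is 4 − 1 = 3 and tw(G) ≤ 3. Conversely, {3, 4, 8, 9} is a clique of size 4, and the vertices of any clique must share a bag in every tree decomposition; so some bag has ≥ 4 vertices and tw(G) ≥ 3. The upper and lower bounds meet at 3, so that is the treewidth.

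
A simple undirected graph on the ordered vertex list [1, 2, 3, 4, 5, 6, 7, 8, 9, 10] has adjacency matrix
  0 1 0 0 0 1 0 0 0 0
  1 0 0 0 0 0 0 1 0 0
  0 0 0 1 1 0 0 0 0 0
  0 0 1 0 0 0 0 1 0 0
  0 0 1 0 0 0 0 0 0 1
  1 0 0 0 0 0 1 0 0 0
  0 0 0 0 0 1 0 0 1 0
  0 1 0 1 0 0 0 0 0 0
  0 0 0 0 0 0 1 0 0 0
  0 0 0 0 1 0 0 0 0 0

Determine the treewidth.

1

A width-1 tree decomposition is:
Bags: B1 = {5, 10}  B2 = {3, 5}  B3 = {3, 4}  B4 = {4, 8}  B5 = {2, 8}  B6 = {1, 2}  B7 = {1, 6}  B8 = {6, 7}  B9 = {7, 9}
Tree: B1–B2, B2–B3, B3–B4, B4–B5, B5–B6, B6–B7, B7–B8, B8–B9
The largest bag has 2 vertices, giving width 1; this decomposition certifies tw(G) ≤ 1. Since G has at least one edge (e.g. 10–5), it is not an edgeless graph, so tw(G) ≥ 1. Therefore the treewidth is 1.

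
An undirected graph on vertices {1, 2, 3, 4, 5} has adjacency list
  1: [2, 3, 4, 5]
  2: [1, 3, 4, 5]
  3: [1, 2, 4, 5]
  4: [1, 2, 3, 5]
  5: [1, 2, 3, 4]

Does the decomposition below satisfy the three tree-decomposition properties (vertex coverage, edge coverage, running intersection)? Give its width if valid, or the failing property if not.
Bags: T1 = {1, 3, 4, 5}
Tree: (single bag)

A tree decomposition must satisfy three properties: every vertex lies in some bag; for every edge, both endpoints lie together in some bag; and for every vertex, the bags containing it form a connected subtree. Here vertex 2 appears in no bag, so the decomposition is invalid.

No — vertex 2 appears in no bag.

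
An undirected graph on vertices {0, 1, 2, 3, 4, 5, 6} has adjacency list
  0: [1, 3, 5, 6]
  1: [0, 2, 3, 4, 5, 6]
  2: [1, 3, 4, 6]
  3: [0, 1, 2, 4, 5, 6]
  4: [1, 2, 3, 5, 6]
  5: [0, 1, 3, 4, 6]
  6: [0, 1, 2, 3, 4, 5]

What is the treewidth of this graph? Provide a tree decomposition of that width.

Every bag has size at most 5, so the width is 5 − 1 = 4 and tw(G) ≤ 4. For the lower bound, the 5 vertices {0, 1, 3, 5, 6} are pairwise adjacent, and any tree decomposition puts a clique entirely inside one bag — forcing width ≥ 4. Combining the bounds, tw(G) = 4.

Treewidth 4.
Bags: B1 = {1, 3, 4, 5, 6}  B2 = {0, 1, 3, 5, 6}  B3 = {1, 2, 3, 4, 6}
Tree: B1–B2, B1–B3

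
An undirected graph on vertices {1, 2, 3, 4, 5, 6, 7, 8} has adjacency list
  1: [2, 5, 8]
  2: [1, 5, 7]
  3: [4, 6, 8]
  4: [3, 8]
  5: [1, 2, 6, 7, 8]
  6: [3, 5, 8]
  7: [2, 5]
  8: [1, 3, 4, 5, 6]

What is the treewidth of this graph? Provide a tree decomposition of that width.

Treewidth 2.
One such decomposition:
Bags: B1 = {1, 5, 8}  B2 = {5, 6, 8}  B3 = {1, 2, 5}  B4 = {3, 6, 8}  B5 = {3, 4, 8}  B6 = {2, 5, 7}
Tree: B1–B2, B1–B3, B2–B4, B4–B5, B3–B6

Each bag holds 3 vertices, so the decomposition has width 2, which upper-bounds the treewidth. For the lower bound, the 3 vertices {3, 4, 8} are pairwise adjacent, and any tree decomposition puts a clique entirely inside one bag — forcing width ≥ 2. The upper and lower bounds meet at 2, so that is the treewidth.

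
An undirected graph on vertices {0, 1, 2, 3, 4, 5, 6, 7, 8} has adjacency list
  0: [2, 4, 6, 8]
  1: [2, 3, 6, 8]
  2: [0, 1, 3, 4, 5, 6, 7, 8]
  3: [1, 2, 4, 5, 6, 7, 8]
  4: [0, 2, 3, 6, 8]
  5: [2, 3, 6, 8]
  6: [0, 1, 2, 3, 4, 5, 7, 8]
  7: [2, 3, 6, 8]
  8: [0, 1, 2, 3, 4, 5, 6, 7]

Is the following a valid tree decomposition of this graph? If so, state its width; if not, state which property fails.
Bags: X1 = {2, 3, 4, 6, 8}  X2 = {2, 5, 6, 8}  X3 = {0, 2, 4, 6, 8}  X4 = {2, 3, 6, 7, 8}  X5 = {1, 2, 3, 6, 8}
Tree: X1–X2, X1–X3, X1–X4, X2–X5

A tree decomposition must satisfy three properties: every vertex lies in some bag; for every edge, both endpoints lie together in some bag; and for every vertex, the bags containing it form a connected subtree. Here edge (3,5) lies in no bag, so the decomposition is invalid.

No — edge (3,5) lies in no bag.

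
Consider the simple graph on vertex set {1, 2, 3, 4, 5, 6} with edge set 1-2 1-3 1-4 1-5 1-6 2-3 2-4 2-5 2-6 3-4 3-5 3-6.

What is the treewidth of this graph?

A width-3 tree decomposition is:
Bags: B1 = {1, 2, 3, 6}  B2 = {1, 2, 3, 4}  B3 = {1, 2, 3, 5}
Tree: B1–B2, B2–B3
Every bag has size at most 4, so the width is 4 − 1 = 3 and tw(G) ≤ 3. On the other hand G contains the 4-clique {1, 2, 3, 4}. A clique must lie in a single bag of any decomposition, so no decomposition can have width below 3. Hence tw(G) = 3 exactly.

3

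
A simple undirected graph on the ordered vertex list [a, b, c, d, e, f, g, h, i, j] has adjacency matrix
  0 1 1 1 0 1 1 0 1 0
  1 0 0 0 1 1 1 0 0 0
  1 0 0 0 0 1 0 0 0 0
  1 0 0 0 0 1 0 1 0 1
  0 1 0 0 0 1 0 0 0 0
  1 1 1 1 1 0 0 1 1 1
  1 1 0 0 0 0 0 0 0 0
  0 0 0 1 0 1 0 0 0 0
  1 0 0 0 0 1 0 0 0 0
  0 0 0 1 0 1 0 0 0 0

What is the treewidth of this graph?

2

A width-2 tree decomposition is:
Bags: B1 = {a, b, f}  B2 = {a, b, g}  B3 = {a, c, f}  B4 = {a, f, i}  B5 = {b, e, f}  B6 = {a, d, f}  B7 = {d, f, h}  B8 = {d, f, j}
Tree: B1–B2, B1–B3, B1–B4, B1–B5, B1–B6, B6–B7, B6–B8
The largest bag has 3 vertices, giving width 2; this decomposition certifies tw(G) ≤ 2. On the other hand G contains the 3-clique {a, b, g}. A clique must lie in a single bag of any decomposition, so no decomposition can have width below 2. Therefore the treewidth is 2.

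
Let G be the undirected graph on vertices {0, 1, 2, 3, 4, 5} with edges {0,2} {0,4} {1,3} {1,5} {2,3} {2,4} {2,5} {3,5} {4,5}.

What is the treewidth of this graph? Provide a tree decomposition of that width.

Treewidth 2.
One optimal decomposition is:
Bags: B1 = {2, 4, 5}  B2 = {2, 3, 5}  B3 = {1, 3, 5}  B4 = {0, 2, 4}
Tree: B1–B2, B2–B3, B1–B4

Every bag has size at most 3, so the width is 3 − 1 = 2 and tw(G) ≤ 2. Conversely, {1, 3, 5} is a clique of size 3, and the vertices of any clique must share a bag in every tree decomposition; so some bag has ≥ 3 vertices and tw(G) ≥ 2. Hence tw(G) = 2 exactly.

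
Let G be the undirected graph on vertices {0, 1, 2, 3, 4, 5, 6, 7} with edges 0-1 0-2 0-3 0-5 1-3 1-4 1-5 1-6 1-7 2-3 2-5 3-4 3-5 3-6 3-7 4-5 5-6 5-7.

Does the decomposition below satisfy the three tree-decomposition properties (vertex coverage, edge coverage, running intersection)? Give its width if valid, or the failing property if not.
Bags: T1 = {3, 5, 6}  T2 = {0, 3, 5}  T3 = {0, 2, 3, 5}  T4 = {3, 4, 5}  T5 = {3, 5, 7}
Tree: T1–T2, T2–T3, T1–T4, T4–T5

No — vertex 1 appears in no bag.

A tree decomposition must satisfy three properties: every vertex lies in some bag; for every edge, both endpoints lie together in some bag; and for every vertex, the bags containing it form a connected subtree. Here vertex 1 appears in no bag, so the decomposition is invalid.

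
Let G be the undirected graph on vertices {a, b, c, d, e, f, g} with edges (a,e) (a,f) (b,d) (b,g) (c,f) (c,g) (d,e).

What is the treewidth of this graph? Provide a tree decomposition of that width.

Each bag holds 3 vertices, so the decomposition has width 2, which upper-bounds the treewidth. For the lower bound, G contains the cycle a–f–c–g–b–d–e–a, so G is not a forest; only forests have treewidth ≤ 1, hence tw(G) ≥ 2. The upper and lower bounds meet at 2, so that is the treewidth.

Treewidth 2.
Bags: B1 = {a, c, f}  B2 = {a, c, g}  B3 = {a, b, g}  B4 = {a, b, d}  B5 = {a, d, e}
Tree: B1–B2, B2–B3, B3–B4, B4–B5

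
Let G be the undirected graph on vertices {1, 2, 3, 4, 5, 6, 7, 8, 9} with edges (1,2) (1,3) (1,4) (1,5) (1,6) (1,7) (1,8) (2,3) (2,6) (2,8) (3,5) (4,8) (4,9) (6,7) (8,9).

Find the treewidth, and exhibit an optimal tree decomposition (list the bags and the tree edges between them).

Each bag holds 3 vertices, so the decomposition has width 2, which upper-bounds the treewidth. Conversely, {1, 2, 8} is a clique of size 3, and the vertices of any clique must share a bag in every tree decomposition; so some bag has ≥ 3 vertices and tw(G) ≥ 2. Combining the bounds, tw(G) = 2.

Treewidth 2.
Bags: B1 = {1, 4, 8}  B2 = {1, 2, 8}  B3 = {1, 2, 3}  B4 = {1, 2, 6}  B5 = {1, 6, 7}  B6 = {4, 8, 9}  B7 = {1, 3, 5}
Tree: B1–B2, B2–B3, B3–B4, B4–B5, B1–B6, B3–B7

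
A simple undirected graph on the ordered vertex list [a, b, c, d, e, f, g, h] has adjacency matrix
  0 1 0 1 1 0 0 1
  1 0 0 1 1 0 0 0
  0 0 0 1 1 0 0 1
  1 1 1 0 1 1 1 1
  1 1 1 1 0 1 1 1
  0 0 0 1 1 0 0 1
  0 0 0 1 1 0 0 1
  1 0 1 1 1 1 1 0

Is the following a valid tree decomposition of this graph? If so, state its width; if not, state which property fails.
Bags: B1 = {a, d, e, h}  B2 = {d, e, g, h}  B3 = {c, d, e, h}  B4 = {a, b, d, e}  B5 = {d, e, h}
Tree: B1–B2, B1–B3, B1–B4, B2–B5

A tree decomposition must satisfy three properties: every vertex lies in some bag; for every edge, both endpoints lie together in some bag; and for every vertex, the bags containing it form a connected subtree. Here vertex f appears in no bag, so the decomposition is invalid.

No — vertex f appears in no bag.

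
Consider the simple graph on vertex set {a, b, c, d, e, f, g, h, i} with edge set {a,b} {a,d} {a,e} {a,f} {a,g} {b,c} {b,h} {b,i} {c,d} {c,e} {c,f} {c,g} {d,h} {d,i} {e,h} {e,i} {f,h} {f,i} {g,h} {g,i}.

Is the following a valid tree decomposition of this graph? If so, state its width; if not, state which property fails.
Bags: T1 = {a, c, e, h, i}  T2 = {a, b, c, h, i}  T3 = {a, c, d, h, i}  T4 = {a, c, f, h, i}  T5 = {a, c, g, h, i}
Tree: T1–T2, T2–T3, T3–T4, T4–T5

Yes; width 4.

Vertex coverage: the bags together contain {a, b, c, d, e, f, g, h, i}, the full vertex set. Edge coverage: each edge of G has both endpoints in at least one bag. Running intersection: for every vertex, the bags containing it form a connected subtree. All three properties hold, so this is a valid tree decomposition of width max|bag| − 1 = 4, and hence tw(G) ≤ 4.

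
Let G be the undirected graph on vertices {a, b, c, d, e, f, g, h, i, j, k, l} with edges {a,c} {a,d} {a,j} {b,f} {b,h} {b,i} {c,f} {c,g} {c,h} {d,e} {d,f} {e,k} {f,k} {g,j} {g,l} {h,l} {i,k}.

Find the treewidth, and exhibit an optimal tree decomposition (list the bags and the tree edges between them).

Treewidth 3.
One such decomposition:
Bags: B1 = {b, e, i, k}  B2 = {b, e, f, k}  B3 = {b, d, e, f}  B4 = {b, d, f, h}  B5 = {c, d, f, h}  B6 = {a, c, d, h}  B7 = {a, c, h, l}  B8 = {a, c, g, l}  B9 = {a, g, j, l}
Tree: B1–B2, B2–B3, B3–B4, B4–B5, B5–B6, B6–B7, B7–B8, B8–B9

Each bag holds 4 vertices, so the decomposition has width 3, which upper-bounds the treewidth. For the lower bound: the 4 vertex sets {e,i,k}, {b}, {f}, {a,c,d,h} are disjoint, each induces a connected subgraph, and every pair is joined by at least one edge of G. Contracting each set to a single vertex therefore yields K_{4} as a minor, and since treewidth is minor-monotone, tw(G) ≥ tw(K_{4}) = 3. The upper and lower bounds meet at 3, so that is the treewidth.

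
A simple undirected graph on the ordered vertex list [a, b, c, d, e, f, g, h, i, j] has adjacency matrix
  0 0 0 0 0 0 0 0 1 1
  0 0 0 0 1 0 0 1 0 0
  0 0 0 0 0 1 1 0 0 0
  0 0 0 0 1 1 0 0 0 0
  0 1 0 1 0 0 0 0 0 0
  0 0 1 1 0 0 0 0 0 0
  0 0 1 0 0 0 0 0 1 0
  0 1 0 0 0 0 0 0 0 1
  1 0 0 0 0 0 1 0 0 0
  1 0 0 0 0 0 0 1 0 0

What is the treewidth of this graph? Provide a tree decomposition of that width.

Treewidth 2.
Bags: B1 = {b, h, j}  B2 = {a, b, j}  B3 = {a, b, i}  B4 = {b, g, i}  B5 = {b, c, g}  B6 = {b, c, f}  B7 = {b, d, f}  B8 = {b, d, e}
Tree: B1–B2, B2–B3, B3–B4, B4–B5, B5–B6, B6–B7, B7–B8

Each bag holds 3 vertices, so the decomposition has width 2, which upper-bounds the treewidth. For the lower bound, G contains the cycle b–h–j–a–i–g–c–f–d–e–b, so G is not a forest; only forests have treewidth ≤ 1, hence tw(G) ≥ 2. Hence tw(G) = 2 exactly.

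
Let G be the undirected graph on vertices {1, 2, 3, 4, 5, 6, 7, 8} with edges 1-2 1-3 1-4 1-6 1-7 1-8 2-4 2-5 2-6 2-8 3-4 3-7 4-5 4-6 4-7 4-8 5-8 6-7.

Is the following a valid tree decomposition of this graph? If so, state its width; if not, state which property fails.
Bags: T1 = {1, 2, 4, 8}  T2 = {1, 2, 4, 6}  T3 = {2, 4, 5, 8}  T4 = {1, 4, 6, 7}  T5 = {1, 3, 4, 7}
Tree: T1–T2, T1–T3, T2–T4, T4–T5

Yes; width 3.

Checking the three conditions: (i) the bags cover all of {1, 2, 3, 4, 5, 6, 7, 8}; (ii) for each edge, some bag contains both endpoints; (iii) the bags containing any fixed vertex form a subtree. All hold, so the decomposition is valid with width 4 − 1 = 3.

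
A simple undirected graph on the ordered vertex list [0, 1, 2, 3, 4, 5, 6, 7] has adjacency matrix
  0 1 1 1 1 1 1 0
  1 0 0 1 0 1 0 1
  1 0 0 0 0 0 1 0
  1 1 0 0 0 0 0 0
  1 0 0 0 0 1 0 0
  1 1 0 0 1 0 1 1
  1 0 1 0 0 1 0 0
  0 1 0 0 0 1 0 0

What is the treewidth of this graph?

A width-2 tree decomposition is:
Bags: B1 = {0, 5, 6}  B2 = {0, 1, 5}  B3 = {0, 2, 6}  B4 = {0, 4, 5}  B5 = {1, 5, 7}  B6 = {0, 1, 3}
Tree: B1–B2, B1–B3, B2–B4, B2–B5, B2–B6
The largest bag has 3 vertices, giving width 2; this decomposition certifies tw(G) ≤ 2. On the other hand G contains the 3-clique {0, 2, 6}. A clique must lie in a single bag of any decomposition, so no decomposition can have width below 2. Combining the bounds, tw(G) = 2.

2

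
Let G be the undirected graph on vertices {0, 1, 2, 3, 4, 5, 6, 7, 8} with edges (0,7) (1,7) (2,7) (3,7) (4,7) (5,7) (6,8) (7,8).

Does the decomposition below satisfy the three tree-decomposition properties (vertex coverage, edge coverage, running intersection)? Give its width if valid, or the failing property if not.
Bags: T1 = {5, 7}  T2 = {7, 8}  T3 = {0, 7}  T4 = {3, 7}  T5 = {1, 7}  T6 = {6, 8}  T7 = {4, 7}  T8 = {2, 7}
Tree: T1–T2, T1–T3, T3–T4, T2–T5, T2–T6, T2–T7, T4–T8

Yes; width 1.

Checking the three conditions: (i) the bags cover all of {0, 1, 2, 3, 4, 5, 6, 7, 8}; (ii) for each edge, some bag contains both endpoints; (iii) the bags containing any fixed vertex form a subtree. All hold, so the decomposition is valid with width 2 − 1 = 1.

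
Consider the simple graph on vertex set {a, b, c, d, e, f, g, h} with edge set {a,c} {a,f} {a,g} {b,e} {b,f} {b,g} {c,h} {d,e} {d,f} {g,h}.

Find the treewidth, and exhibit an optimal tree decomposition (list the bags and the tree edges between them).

Every bag has size at most 3, so the width is 3 − 1 = 2 and tw(G) ≤ 2. Since c–h–g–a–c is a cycle in G, G is not acyclic. Forests are exactly the graphs of treewidth ≤ 1, so tw(G) ≥ 2. Hence tw(G) = 2 exactly.

Treewidth 2.
One optimal decomposition is:
Bags: B1 = {a, c, h}  B2 = {a, g, h}  B3 = {a, f, g}  B4 = {b, f, g}  B5 = {b, d, f}  B6 = {b, d, e}
Tree: B1–B2, B2–B3, B3–B4, B4–B5, B5–B6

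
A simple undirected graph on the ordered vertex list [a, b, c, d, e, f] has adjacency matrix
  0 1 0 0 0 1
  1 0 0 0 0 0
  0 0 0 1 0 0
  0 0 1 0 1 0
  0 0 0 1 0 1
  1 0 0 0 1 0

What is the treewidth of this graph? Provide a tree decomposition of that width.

Every bag has size at most 2, so the width is 2 − 1 = 1 and tw(G) ≤ 1. Since G has at least one edge (e.g. b–a), it is not an edgeless graph, so tw(G) ≥ 1. Hence tw(G) = 1 exactly.

Treewidth 1.
One such decomposition:
Bags: B1 = {a, b}  B2 = {a, f}  B3 = {e, f}  B4 = {d, e}  B5 = {c, d}
Tree: B1–B2, B2–B3, B3–B4, B4–B5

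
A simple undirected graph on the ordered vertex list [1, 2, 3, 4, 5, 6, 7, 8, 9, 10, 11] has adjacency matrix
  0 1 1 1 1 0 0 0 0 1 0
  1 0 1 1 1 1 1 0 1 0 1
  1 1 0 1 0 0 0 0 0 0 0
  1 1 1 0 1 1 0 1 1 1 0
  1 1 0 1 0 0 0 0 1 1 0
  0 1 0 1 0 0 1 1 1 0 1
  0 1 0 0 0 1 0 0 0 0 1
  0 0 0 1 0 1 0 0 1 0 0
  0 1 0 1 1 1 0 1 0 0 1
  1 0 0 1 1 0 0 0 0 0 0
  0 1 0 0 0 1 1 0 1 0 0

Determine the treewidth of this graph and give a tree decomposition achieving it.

Treewidth 3.
One optimal decomposition is:
Bags: B1 = {1, 2, 4, 5}  B2 = {2, 4, 5, 9}  B3 = {2, 4, 6, 9}  B4 = {2, 6, 9, 11}  B5 = {2, 6, 7, 11}  B6 = {1, 2, 3, 4}  B7 = {1, 4, 5, 10}  B8 = {4, 6, 8, 9}
Tree: B1–B2, B2–B3, B3–B4, B4–B5, B1–B6, B1–B7, B3–B8

Every bag has size at most 4, so the width is 4 − 1 = 3 and tw(G) ≤ 3. For the lower bound, the 4 vertices {4, 6, 8, 9} are pairwise adjacent, and any tree decomposition puts a clique entirely inside one bag — forcing width ≥ 3. Hence tw(G) = 3 exactly.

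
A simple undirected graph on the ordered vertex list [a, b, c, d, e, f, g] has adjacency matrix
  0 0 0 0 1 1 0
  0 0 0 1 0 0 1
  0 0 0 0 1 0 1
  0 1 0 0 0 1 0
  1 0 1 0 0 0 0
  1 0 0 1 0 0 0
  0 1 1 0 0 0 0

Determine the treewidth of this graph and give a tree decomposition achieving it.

Treewidth 2.
One optimal decomposition is:
Bags: B1 = {b, c, g}  B2 = {b, c, d}  B3 = {c, d, f}  B4 = {a, c, f}  B5 = {a, c, e}
Tree: B1–B2, B2–B3, B3–B4, B4–B5

Every bag has size at most 3, so the width is 3 − 1 = 2 and tw(G) ≤ 2. The edges c–g–b–d–f–a–e–c form a cycle, so G is not a tree and its treewidth is at least 2. Therefore the treewidth is 2.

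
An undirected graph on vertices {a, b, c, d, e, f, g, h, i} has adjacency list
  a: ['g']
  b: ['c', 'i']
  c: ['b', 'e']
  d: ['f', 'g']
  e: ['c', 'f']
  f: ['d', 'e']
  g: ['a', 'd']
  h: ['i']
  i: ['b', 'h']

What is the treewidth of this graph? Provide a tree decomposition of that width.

Each bag holds 2 vertices, so the decomposition has width 1, which upper-bounds the treewidth. G has an edge, so its treewidth is at least 1. Combining the bounds, tw(G) = 1.

Treewidth 1.
One such decomposition:
Bags: B1 = {h, i}  B2 = {b, i}  B3 = {b, c}  B4 = {c, e}  B5 = {e, f}  B6 = {d, f}  B7 = {d, g}  B8 = {a, g}
Tree: B1–B2, B2–B3, B3–B4, B4–B5, B5–B6, B6–B7, B7–B8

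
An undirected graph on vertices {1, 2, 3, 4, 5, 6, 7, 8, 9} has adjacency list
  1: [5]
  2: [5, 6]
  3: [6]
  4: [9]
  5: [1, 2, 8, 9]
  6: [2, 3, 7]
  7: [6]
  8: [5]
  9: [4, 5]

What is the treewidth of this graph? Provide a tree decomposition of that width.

The largest bag has 2 vertices, giving width 1; this decomposition certifies tw(G) ≤ 1. Since G has at least one edge (e.g. 5–2), it is not an edgeless graph, so tw(G) ≥ 1. Therefore the treewidth is 1.

Treewidth 1.
One such decomposition:
Bags: B1 = {2, 5}  B2 = {2, 6}  B3 = {5, 9}  B4 = {5, 8}  B5 = {4, 9}  B6 = {6, 7}  B7 = {3, 6}  B8 = {1, 5}
Tree: B1–B2, B1–B3, B3–B4, B3–B5, B2–B6, B2–B7, B4–B8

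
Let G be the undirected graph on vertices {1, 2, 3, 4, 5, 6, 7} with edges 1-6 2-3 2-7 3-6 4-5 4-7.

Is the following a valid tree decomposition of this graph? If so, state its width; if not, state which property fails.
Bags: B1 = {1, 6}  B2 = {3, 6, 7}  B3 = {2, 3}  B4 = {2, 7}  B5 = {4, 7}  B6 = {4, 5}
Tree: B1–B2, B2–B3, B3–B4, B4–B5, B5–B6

No — bags containing vertex 7 are not connected in the tree.

A tree decomposition must satisfy three properties: every vertex lies in some bag; for every edge, both endpoints lie together in some bag; and for every vertex, the bags containing it form a connected subtree. Here bags containing vertex 7 are not connected in the tree, so the decomposition is invalid.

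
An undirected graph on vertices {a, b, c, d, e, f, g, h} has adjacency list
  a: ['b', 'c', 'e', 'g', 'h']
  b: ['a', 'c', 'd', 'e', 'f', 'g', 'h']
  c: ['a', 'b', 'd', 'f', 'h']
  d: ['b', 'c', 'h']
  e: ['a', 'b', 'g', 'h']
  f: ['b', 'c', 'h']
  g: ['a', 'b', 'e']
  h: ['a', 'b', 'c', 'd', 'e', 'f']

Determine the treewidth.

3

A width-3 tree decomposition is:
Bags: B1 = {a, b, c, h}  B2 = {a, b, e, h}  B3 = {b, c, f, h}  B4 = {a, b, e, g}  B5 = {b, c, d, h}
Tree: B1–B2, B1–B3, B2–B4, B3–B5
The largest bag has 4 vertices, giving width 3; this decomposition certifies tw(G) ≤ 3. For the lower bound, the 4 vertices {a, b, e, g} are pairwise adjacent, and any tree decomposition puts a clique entirely inside one bag — forcing width ≥ 3. Therefore the treewidth is 3.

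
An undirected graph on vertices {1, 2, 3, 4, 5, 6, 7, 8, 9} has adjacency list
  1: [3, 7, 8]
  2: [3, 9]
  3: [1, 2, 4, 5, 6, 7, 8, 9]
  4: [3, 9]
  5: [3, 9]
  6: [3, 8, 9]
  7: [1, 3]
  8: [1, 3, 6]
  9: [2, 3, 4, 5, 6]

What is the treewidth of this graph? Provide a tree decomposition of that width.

Every bag has size at most 3, so the width is 3 − 1 = 2 and tw(G) ≤ 2. Conversely, {1, 3, 8} is a clique of size 3, and the vertices of any clique must share a bag in every tree decomposition; so some bag has ≥ 3 vertices and tw(G) ≥ 2. Therefore the treewidth is 2.

Treewidth 2.
Bags: B1 = {3, 6, 9}  B2 = {3, 6, 8}  B3 = {1, 3, 8}  B4 = {1, 3, 7}  B5 = {3, 4, 9}  B6 = {2, 3, 9}  B7 = {3, 5, 9}
Tree: B1–B2, B2–B3, B3–B4, B1–B5, B1–B6, B1–B7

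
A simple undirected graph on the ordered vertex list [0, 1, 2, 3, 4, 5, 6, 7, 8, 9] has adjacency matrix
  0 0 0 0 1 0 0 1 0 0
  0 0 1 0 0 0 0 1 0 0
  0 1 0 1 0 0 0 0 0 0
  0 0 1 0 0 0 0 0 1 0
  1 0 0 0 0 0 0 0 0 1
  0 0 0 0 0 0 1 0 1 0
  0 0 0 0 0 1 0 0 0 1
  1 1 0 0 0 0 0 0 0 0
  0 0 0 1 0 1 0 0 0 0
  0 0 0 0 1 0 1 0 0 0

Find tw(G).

2

A width-2 tree decomposition is:
Bags: B1 = {4, 6, 9}  B2 = {4, 5, 6}  B3 = {4, 5, 8}  B4 = {3, 4, 8}  B5 = {2, 3, 4}  B6 = {1, 2, 4}  B7 = {1, 4, 7}  B8 = {0, 4, 7}
Tree: B1–B2, B2–B3, B3–B4, B4–B5, B5–B6, B6–B7, B7–B8
Each bag holds 3 vertices, so the decomposition has width 2, which upper-bounds the treewidth. The edges 4–9–6–5–8–3–2–1–7–0–4 form a cycle, so G is not a tree and its treewidth is at least 2. Hence tw(G) = 2 exactly.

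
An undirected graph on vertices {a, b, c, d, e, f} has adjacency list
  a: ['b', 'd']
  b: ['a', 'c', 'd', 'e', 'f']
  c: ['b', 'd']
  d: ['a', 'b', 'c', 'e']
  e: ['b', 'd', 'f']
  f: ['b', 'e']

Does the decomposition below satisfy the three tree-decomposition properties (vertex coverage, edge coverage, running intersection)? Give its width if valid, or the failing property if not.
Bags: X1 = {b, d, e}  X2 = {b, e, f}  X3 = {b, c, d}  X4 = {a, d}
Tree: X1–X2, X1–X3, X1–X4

No — edge (b,a) lies in no bag.

A tree decomposition must satisfy three properties: every vertex lies in some bag; for every edge, both endpoints lie together in some bag; and for every vertex, the bags containing it form a connected subtree. Here edge (b,a) lies in no bag, so the decomposition is invalid.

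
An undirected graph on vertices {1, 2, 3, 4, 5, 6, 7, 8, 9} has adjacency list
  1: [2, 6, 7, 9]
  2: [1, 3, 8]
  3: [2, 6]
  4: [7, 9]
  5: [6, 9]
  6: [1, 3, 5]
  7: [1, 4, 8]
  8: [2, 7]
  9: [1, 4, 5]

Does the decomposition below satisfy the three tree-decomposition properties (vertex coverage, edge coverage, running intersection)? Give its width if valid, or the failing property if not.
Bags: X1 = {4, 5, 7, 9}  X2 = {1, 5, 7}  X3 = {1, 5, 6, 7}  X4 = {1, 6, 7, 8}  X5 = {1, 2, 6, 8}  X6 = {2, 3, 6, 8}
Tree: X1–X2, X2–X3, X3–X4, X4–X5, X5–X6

No — edge (9,1) lies in no bag.

A tree decomposition must satisfy three properties: every vertex lies in some bag; for every edge, both endpoints lie together in some bag; and for every vertex, the bags containing it form a connected subtree. Here edge (9,1) lies in no bag, so the decomposition is invalid.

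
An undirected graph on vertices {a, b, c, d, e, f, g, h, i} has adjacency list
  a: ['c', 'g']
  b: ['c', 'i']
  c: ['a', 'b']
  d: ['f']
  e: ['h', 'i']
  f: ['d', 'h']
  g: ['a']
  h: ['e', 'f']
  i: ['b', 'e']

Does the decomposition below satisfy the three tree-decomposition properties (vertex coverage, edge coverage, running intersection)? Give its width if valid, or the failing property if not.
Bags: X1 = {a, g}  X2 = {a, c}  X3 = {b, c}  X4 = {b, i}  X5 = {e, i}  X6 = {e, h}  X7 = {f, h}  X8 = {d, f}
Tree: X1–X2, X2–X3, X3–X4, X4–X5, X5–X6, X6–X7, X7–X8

Every vertex of G appears in some bag (union = {a, b, c, d, e, f, g, h, i}); every edge is covered by a bag; and for each vertex v the set of bags containing v is connected in the bag tree. The decomposition is therefore valid. The largest bag has 2 vertices, so the width is 1.

Yes; width 1.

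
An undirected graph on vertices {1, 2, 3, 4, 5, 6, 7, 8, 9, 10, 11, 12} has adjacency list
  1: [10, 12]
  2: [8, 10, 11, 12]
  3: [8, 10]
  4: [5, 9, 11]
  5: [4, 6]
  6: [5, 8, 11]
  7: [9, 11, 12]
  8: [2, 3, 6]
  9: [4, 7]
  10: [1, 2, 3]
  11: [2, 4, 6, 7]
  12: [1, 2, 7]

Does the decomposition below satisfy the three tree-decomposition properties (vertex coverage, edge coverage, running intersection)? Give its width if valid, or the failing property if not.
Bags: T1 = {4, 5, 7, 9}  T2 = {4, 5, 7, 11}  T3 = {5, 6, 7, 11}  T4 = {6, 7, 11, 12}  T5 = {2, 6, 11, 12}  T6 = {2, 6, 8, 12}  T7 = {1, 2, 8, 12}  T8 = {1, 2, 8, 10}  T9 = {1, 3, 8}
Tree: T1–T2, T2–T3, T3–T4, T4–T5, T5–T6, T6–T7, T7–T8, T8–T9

A tree decomposition must satisfy three properties: every vertex lies in some bag; for every edge, both endpoints lie together in some bag; and for every vertex, the bags containing it form a connected subtree. Here edge (10,3) lies in no bag, so the decomposition is invalid.

No — edge (10,3) lies in no bag.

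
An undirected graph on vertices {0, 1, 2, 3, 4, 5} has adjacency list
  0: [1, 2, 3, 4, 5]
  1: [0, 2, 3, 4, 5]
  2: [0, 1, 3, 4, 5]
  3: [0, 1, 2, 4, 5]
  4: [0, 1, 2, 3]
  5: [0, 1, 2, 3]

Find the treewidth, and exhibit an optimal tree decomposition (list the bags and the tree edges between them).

Every bag has size at most 5, so the width is 5 − 1 = 4 and tw(G) ≤ 4. Conversely, {0, 1, 2, 3, 4} is a clique of size 5, and the vertices of any clique must share a bag in every tree decomposition; so some bag has ≥ 5 vertices and tw(G) ≥ 4. Therefore the treewidth is 4.

Treewidth 4.
Bags: B1 = {0, 1, 2, 3, 5}  B2 = {0, 1, 2, 3, 4}
Tree: B1–B2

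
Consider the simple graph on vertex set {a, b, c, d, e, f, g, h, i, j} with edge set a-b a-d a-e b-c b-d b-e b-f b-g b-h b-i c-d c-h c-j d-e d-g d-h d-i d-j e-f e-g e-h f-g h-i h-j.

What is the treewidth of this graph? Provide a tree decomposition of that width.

Every bag has size at most 4, so the width is 4 − 1 = 3 and tw(G) ≤ 3. Conversely, {c, d, h, j} is a clique of size 4, and the vertices of any clique must share a bag in every tree decomposition; so some bag has ≥ 4 vertices and tw(G) ≥ 3. Hence tw(G) = 3 exactly.

Treewidth 3.
One such decomposition:
Bags: B1 = {b, c, d, h}  B2 = {c, d, h, j}  B3 = {b, d, h, i}  B4 = {b, d, e, h}  B5 = {b, d, e, g}  B6 = {a, b, d, e}  B7 = {b, e, f, g}
Tree: B1–B2, B1–B3, B1–B4, B4–B5, B5–B6, B5–B7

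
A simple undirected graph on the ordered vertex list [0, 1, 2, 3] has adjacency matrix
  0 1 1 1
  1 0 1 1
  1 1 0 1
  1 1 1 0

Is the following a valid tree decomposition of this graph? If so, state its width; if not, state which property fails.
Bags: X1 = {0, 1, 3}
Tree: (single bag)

A tree decomposition must satisfy three properties: every vertex lies in some bag; for every edge, both endpoints lie together in some bag; and for every vertex, the bags containing it form a connected subtree. Here vertex 2 appears in no bag, so the decomposition is invalid.

No — vertex 2 appears in no bag.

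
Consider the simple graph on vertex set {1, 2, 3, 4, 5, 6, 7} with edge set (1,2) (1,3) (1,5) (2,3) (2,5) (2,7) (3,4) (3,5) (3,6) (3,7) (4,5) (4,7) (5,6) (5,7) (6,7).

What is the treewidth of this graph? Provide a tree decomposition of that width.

Every bag has size at most 4, so the width is 4 − 1 = 3 and tw(G) ≤ 3. On the other hand G contains the 4-clique {1, 2, 3, 5}. A clique must lie in a single bag of any decomposition, so no decomposition can have width below 3. Combining the bounds, tw(G) = 3.

Treewidth 3.
One optimal decomposition is:
Bags: B1 = {3, 5, 6, 7}  B2 = {2, 3, 5, 7}  B3 = {1, 2, 3, 5}  B4 = {3, 4, 5, 7}
Tree: B1–B2, B2–B3, B2–B4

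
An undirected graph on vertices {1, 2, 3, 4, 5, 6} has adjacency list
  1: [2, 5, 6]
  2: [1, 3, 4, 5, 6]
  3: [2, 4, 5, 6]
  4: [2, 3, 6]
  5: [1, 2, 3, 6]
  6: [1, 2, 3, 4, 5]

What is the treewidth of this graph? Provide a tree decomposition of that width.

Each bag holds 4 vertices, so the decomposition has width 3, which upper-bounds the treewidth. Conversely, {1, 2, 5, 6} is a clique of size 4, and the vertices of any clique must share a bag in every tree decomposition; so some bag has ≥ 4 vertices and tw(G) ≥ 3. Hence tw(G) = 3 exactly.

Treewidth 3.
Bags: B1 = {1, 2, 5, 6}  B2 = {2, 3, 5, 6}  B3 = {2, 3, 4, 6}
Tree: B1–B2, B2–B3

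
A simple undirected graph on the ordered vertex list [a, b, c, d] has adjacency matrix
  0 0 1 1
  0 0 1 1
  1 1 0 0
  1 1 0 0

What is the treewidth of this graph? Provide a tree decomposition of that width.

Each bag holds 3 vertices, so the decomposition has width 2, which upper-bounds the treewidth. For the lower bound, G contains the cycle c–b–d–a–c, so G is not a forest; only forests have treewidth ≤ 1, hence tw(G) ≥ 2. Therefore the treewidth is 2.

Treewidth 2.
Bags: B1 = {b, c, d}  B2 = {a, c, d}
Tree: B1–B2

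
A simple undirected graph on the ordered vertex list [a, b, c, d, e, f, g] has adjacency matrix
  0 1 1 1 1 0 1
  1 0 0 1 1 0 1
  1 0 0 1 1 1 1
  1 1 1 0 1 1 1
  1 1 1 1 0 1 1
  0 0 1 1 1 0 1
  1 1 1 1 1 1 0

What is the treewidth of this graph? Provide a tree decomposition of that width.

Each bag holds 5 vertices, so the decomposition has width 4, which upper-bounds the treewidth. On the other hand G contains the 5-clique {c, d, e, f, g}. A clique must lie in a single bag of any decomposition, so no decomposition can have width below 4. Combining the bounds, tw(G) = 4.

Treewidth 4.
One such decomposition:
Bags: B1 = {a, c, d, e, g}  B2 = {c, d, e, f, g}  B3 = {a, b, d, e, g}
Tree: B1–B2, B1–B3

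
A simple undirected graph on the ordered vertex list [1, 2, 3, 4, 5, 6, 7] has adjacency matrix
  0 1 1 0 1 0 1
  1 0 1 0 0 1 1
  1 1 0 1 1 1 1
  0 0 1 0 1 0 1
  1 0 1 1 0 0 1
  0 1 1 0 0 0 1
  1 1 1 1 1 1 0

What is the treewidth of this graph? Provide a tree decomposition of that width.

Each bag holds 4 vertices, so the decomposition has width 3, which upper-bounds the treewidth. Conversely, {1, 2, 3, 7} is a clique of size 4, and the vertices of any clique must share a bag in every tree decomposition; so some bag has ≥ 4 vertices and tw(G) ≥ 3. Combining the bounds, tw(G) = 3.

Treewidth 3.
One such decomposition:
Bags: B1 = {1, 2, 3, 7}  B2 = {2, 3, 6, 7}  B3 = {1, 3, 5, 7}  B4 = {3, 4, 5, 7}
Tree: B1–B2, B1–B3, B3–B4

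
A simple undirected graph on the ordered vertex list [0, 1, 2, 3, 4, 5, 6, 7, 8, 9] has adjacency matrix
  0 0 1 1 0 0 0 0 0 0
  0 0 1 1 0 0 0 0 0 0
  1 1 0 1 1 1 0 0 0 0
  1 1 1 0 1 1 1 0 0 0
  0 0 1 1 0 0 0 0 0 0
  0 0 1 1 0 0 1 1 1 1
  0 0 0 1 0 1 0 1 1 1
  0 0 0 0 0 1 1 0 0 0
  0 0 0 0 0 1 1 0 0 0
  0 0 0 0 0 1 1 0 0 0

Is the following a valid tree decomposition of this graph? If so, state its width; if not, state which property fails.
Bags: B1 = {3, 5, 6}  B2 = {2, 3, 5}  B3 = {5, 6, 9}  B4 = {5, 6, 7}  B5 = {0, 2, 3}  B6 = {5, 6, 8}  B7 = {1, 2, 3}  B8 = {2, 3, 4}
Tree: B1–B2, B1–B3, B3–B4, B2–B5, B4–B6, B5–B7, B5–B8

Every vertex of G appears in some bag (union = {0, 1, 2, 3, 4, 5, 6, 7, 8, 9}); every edge is covered by a bag; and for each vertex v the set of bags containing v is connected in the bag tree. The decomposition is therefore valid. The largest bag has 3 vertices, so the width is 2.

Yes; width 2.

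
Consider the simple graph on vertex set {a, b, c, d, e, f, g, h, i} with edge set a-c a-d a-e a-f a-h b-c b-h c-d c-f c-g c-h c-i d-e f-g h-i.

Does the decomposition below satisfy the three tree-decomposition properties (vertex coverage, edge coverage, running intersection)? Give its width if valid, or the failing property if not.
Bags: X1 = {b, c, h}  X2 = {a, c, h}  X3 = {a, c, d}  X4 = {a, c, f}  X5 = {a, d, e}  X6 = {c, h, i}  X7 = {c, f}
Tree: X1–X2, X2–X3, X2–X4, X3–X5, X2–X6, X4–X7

A tree decomposition must satisfy three properties: every vertex lies in some bag; for every edge, both endpoints lie together in some bag; and for every vertex, the bags containing it form a connected subtree. Here vertex g appears in no bag, so the decomposition is invalid.

No — vertex g appears in no bag.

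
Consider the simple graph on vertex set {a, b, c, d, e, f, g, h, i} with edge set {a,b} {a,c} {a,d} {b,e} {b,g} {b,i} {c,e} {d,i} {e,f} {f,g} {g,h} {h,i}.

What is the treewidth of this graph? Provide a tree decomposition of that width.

Each bag holds 4 vertices, so the decomposition has width 3, which upper-bounds the treewidth. For the lower bound: the 4 vertex sets {d,h,i}, {a}, {b}, {c,e,f,g} are disjoint, each induces a connected subgraph, and every pair is joined by at least one edge of G. Contracting each set to a single vertex therefore yields K_{4} as a minor, and since treewidth is minor-monotone, tw(G) ≥ tw(K_{4}) = 3. Hence tw(G) = 3 exactly.

Treewidth 3.
One optimal decomposition is:
Bags: B1 = {a, d, h, i}  B2 = {a, b, h, i}  B3 = {a, b, g, h}  B4 = {a, b, c, g}  B5 = {b, c, e, g}  B6 = {c, e, f, g}
Tree: B1–B2, B2–B3, B3–B4, B4–B5, B5–B6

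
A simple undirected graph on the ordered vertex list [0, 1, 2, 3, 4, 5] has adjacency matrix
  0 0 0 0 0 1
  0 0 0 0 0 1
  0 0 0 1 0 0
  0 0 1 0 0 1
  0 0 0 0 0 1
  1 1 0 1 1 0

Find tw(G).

1

A width-1 tree decomposition is:
Bags: B1 = {4, 5}  B2 = {3, 5}  B3 = {0, 5}  B4 = {1, 5}  B5 = {2, 3}
Tree: B1–B2, B2–B3, B1–B4, B2–B5
The largest bag has 2 vertices, giving width 1; this decomposition certifies tw(G) ≤ 1. G has an edge, so its treewidth is at least 1. The upper and lower bounds meet at 1, so that is the treewidth.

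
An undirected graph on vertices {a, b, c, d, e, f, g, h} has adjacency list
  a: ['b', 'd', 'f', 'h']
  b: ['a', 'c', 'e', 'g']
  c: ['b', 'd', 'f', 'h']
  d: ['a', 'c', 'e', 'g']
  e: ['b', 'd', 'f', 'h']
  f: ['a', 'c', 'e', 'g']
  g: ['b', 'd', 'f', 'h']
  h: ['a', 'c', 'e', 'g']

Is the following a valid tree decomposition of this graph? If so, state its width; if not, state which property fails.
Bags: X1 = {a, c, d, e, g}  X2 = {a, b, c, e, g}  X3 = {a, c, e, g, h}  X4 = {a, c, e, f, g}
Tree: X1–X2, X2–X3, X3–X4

Yes; width 4.

Checking the three conditions: (i) the bags cover all of {a, b, c, d, e, f, g, h}; (ii) for each edge, some bag contains both endpoints; (iii) the bags containing any fixed vertex form a subtree. All hold, so the decomposition is valid with width 5 − 1 = 4.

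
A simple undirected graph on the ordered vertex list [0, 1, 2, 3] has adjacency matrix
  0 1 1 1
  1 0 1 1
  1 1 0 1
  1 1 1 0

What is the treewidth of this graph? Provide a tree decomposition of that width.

Treewidth 3.
Bags: B1 = {0, 1, 2, 3}
Tree: (single bag)

With just one bag of size 4, the width is 4 − 1 = 3, so tw(G) ≤ 3. On the other hand G contains the 4-clique {0, 1, 2, 3}. A clique must lie in a single bag of any decomposition, so no decomposition can have width below 3. Therefore the treewidth is 3.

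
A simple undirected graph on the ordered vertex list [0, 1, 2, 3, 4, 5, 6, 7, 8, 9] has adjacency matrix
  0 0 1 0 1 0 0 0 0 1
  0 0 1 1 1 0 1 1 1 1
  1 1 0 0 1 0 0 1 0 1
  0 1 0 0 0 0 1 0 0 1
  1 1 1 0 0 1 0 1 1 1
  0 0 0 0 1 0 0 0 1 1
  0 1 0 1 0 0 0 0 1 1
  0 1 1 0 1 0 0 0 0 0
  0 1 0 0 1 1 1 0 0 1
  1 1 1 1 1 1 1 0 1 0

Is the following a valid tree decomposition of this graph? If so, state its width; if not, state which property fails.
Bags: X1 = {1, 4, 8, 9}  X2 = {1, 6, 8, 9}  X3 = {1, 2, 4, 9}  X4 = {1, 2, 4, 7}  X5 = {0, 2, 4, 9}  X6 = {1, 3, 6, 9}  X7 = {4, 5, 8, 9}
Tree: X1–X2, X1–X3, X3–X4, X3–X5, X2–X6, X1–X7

Yes; width 3.

Checking the three conditions: (i) the bags cover all of {0, 1, 2, 3, 4, 5, 6, 7, 8, 9}; (ii) for each edge, some bag contains both endpoints; (iii) the bags containing any fixed vertex form a subtree. All hold, so the decomposition is valid with width 4 − 1 = 3.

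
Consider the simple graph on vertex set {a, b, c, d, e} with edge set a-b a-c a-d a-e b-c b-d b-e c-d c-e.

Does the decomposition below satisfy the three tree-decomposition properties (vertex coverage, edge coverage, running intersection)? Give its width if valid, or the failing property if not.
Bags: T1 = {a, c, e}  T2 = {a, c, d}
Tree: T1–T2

No — vertex b appears in no bag.

A tree decomposition must satisfy three properties: every vertex lies in some bag; for every edge, both endpoints lie together in some bag; and for every vertex, the bags containing it form a connected subtree. Here vertex b appears in no bag, so the decomposition is invalid.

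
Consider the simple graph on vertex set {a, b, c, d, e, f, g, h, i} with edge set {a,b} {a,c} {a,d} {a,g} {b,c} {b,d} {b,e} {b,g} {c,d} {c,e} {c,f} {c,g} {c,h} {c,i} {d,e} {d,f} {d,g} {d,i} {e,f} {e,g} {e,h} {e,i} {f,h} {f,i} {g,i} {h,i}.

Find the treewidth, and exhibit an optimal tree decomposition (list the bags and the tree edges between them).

The largest bag has 5 vertices, giving width 4; this decomposition certifies tw(G) ≤ 4. For the lower bound, the 5 vertices {b, c, d, e, g} are pairwise adjacent, and any tree decomposition puts a clique entirely inside one bag — forcing width ≥ 4. The upper and lower bounds meet at 4, so that is the treewidth.

Treewidth 4.
One such decomposition:
Bags: B1 = {c, d, e, g, i}  B2 = {c, d, e, f, i}  B3 = {b, c, d, e, g}  B4 = {c, e, f, h, i}  B5 = {a, b, c, d, g}
Tree: B1–B2, B1–B3, B2–B4, B3–B5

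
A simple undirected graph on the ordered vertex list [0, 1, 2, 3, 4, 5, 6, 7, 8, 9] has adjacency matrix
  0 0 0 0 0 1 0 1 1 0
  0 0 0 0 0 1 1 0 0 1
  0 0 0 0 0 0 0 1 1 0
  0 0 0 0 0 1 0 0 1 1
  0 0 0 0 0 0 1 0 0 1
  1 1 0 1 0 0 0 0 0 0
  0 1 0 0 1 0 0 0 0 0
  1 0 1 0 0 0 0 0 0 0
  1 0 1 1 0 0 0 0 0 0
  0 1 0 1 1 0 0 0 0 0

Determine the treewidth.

A width-2 tree decomposition is:
Bags: B1 = {4, 6, 9}  B2 = {1, 6, 9}  B3 = {1, 3, 9}  B4 = {1, 3, 5}  B5 = {3, 5, 8}  B6 = {0, 5, 8}  B7 = {0, 2, 8}  B8 = {0, 2, 7}
Tree: B1–B2, B2–B3, B3–B4, B4–B5, B5–B6, B6–B7, B7–B8
Every bag has size at most 3, so the width is 3 − 1 = 2 and tw(G) ≤ 2. Since 4–6–1–9–4 is a cycle in G, G is not acyclic. Forests are exactly the graphs of treewidth ≤ 1, so tw(G) ≥ 2. The upper and lower bounds meet at 2, so that is the treewidth.

2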